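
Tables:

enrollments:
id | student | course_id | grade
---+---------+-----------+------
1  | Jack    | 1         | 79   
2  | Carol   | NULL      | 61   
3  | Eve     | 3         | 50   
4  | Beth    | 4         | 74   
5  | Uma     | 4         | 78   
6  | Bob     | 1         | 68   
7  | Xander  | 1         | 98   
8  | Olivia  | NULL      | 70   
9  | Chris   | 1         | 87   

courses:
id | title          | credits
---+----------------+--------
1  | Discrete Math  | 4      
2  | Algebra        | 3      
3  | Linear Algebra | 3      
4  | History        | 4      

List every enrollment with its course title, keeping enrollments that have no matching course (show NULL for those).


LEFT JOIN keeps every row from enrollments (the left table); where course_id has no match in courses, the course columns become NULL. Walk through each enrollment:
  - enrollment 1 (Jack): course_id=1 -> matches Discrete Math
  - enrollment 2 (Carol): course_id=NULL, no match -> kept with NULL
  - enrollment 3 (Eve): course_id=3 -> matches Linear Algebra
  - enrollment 4 (Beth): course_id=4 -> matches History
  - enrollment 5 (Uma): course_id=4 -> matches History
  - enrollment 6 (Bob): course_id=1 -> matches Discrete Math
  - enrollment 7 (Xander): course_id=1 -> matches Discrete Math
  - enrollment 8 (Olivia): course_id=NULL, no match -> kept with NULL
  - enrollment 9 (Chris): course_id=1 -> matches Discrete Math
All 9 rows appear; 2 have NULL course.

SQL:
SELECT a.student, b.title AS course
FROM enrollments a
LEFT JOIN courses b ON a.course_id = b.id

Result:
student | course        
--------+---------------
Jack    | Discrete Math 
Carol   | NULL          
Eve     | Linear Algebra
Beth    | History       
Uma     | History       
Bob     | Discrete Math 
Xander  | Discrete Math 
Olivia  | NULL          
Chris   | Discrete Math 


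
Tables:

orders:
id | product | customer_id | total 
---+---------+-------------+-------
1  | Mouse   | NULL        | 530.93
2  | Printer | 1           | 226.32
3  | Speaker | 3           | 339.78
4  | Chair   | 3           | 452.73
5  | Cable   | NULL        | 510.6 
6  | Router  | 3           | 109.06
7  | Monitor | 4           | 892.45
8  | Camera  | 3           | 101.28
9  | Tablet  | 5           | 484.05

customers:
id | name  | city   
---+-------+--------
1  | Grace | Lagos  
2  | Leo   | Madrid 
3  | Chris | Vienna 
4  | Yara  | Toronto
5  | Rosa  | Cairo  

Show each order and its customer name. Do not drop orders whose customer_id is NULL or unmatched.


LEFT JOIN keeps every row from orders (the left table); where customer_id has no match in customers, the customer columns become NULL. Walk through each order:
  - order 1 (Mouse): customer_id=NULL, no match -> kept with NULL
  - order 2 (Printer): customer_id=1 -> matches Grace
  - order 3 (Speaker): customer_id=3 -> matches Chris
  - order 4 (Chair): customer_id=3 -> matches Chris
  - order 5 (Cable): customer_id=NULL, no match -> kept with NULL
  - order 6 (Router): customer_id=3 -> matches Chris
  - order 7 (Monitor): customer_id=4 -> matches Yara
  - order 8 (Camera): customer_id=3 -> matches Chris
  - order 9 (Tablet): customer_id=5 -> matches Rosa
All 9 rows appear; 2 have NULL customer.

SQL:
SELECT a.product, b.name AS customer
FROM orders a
LEFT JOIN customers b ON a.customer_id = b.id

Result:
product | customer
--------+---------
Mouse   | NULL    
Printer | Grace   
Speaker | Chris   
Chair   | Chris   
Cable   | NULL    
Router  | Chris   
Monitor | Yara    
Camera  | Chris   
Tablet  | Rosa    


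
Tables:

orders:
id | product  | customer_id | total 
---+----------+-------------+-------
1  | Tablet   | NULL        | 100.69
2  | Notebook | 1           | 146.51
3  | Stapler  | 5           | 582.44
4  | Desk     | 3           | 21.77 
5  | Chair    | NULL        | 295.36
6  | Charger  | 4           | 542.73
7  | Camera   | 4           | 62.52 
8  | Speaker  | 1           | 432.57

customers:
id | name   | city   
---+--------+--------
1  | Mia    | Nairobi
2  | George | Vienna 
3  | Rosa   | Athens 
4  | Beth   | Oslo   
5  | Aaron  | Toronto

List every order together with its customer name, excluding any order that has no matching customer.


INNER JOIN keeps only orders rows whose customer_id matches an id in customers. Walk through each order:
  - order 1 (Tablet): customer_id=NULL, no match -> dropped
  - order 2 (Notebook): customer_id=1 -> matches Mia
  - order 3 (Stapler): customer_id=5 -> matches Aaron
  - order 4 (Desk): customer_id=3 -> matches Rosa
  - order 5 (Chair): customer_id=NULL, no match -> dropped
  - order 6 (Charger): customer_id=4 -> matches Beth
  - order 7 (Camera): customer_id=4 -> matches Beth
  - order 8 (Speaker): customer_id=1 -> matches Mia
So 2 of 8 rows are dropped.

SQL:
SELECT a.product, b.name AS customer
FROM orders a
INNER JOIN customers b ON a.customer_id = b.id

Result:
product  | customer
---------+---------
Notebook | Mia     
Stapler  | Aaron   
Desk     | Rosa    
Charger  | Beth    
Camera   | Beth    
Speaker  | Mia     


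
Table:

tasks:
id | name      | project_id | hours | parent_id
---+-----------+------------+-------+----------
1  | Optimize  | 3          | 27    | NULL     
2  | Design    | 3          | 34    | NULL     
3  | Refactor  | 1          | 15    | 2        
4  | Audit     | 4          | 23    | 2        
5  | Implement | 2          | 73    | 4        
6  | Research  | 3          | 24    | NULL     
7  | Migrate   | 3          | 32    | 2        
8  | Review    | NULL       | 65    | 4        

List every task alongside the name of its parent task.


This is a self-join: tasks is joined to a second copy of itself, matching each row's parent_id to another row's id. Use LEFT JOIN so rows with parent_id=NULL are kept.
  - task 1 (Optimize): parent_id=NULL -> NULL
  - task 2 (Design): parent_id=NULL -> NULL
  - task 3 (Refactor): parent_id=2 -> Design
  - task 4 (Audit): parent_id=2 -> Design
  - task 5 (Implement): parent_id=4 -> Audit
  - task 6 (Research): parent_id=NULL -> NULL
  - task 7 (Migrate): parent_id=2 -> Design
  - task 8 (Review): parent_id=4 -> Audit

SQL:
SELECT a.name AS item, b.name AS parent
FROM tasks a
LEFT JOIN tasks b ON a.parent_id = b.id

Result:
item      | parent
----------+-------
Optimize  | NULL  
Design    | NULL  
Refactor  | Design
Audit     | Design
Implement | Audit 
Research  | NULL  
Migrate   | Design
Review    | Audit 


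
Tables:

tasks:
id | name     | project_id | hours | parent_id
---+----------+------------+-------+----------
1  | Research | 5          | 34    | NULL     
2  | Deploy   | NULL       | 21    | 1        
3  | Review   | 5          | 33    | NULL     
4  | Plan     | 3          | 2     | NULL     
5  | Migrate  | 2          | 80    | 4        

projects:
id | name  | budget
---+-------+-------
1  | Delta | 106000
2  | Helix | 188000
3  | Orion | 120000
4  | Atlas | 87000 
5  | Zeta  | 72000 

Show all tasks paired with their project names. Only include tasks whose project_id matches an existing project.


INNER JOIN keeps only tasks rows whose project_id matches an id in projects. Walk through each task:
  - task 1 (Research): project_id=5 -> matches Zeta
  - task 2 (Deploy): project_id=NULL, no match -> dropped
  - task 3 (Review): project_id=5 -> matches Zeta
  - task 4 (Plan): project_id=3 -> matches Orion
  - task 5 (Migrate): project_id=2 -> matches Helix
So 1 of 5 rows is dropped.

SQL:
SELECT a.name, b.name AS project
FROM tasks a
INNER JOIN projects b ON a.project_id = b.id

Result:
name     | project
---------+--------
Research | Zeta   
Review   | Zeta   
Plan     | Orion  
Migrate  | Helix  


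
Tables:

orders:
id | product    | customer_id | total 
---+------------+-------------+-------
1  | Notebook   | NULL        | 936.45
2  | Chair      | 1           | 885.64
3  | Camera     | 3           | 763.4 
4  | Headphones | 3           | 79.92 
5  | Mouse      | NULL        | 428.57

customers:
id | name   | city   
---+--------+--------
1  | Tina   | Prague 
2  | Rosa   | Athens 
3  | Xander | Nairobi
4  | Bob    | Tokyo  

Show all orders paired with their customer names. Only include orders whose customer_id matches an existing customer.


INNER JOIN keeps only orders rows whose customer_id matches an id in customers. Walk through each order:
  - order 1 (Notebook): customer_id=NULL, no match -> dropped
  - order 2 (Chair): customer_id=1 -> matches Tina
  - order 3 (Camera): customer_id=3 -> matches Xander
  - order 4 (Headphones): customer_id=3 -> matches Xander
  - order 5 (Mouse): customer_id=NULL, no match -> dropped
So 2 of 5 rows are dropped.

SQL:
SELECT a.product, b.name AS customer
FROM orders a
INNER JOIN customers b ON a.customer_id = b.id

Result:
product    | customer
-----------+---------
Chair      | Tina    
Camera     | Xander  
Headphones | Xander  


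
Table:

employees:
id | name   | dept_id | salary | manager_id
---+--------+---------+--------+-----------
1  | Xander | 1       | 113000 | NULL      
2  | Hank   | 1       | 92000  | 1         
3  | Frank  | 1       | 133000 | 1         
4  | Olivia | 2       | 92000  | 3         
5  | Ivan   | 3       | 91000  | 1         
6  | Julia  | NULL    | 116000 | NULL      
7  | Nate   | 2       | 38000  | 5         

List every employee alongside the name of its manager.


This is a self-join: employees is joined to a second copy of itself, matching each row's manager_id to another row's id. Use LEFT JOIN so rows with manager_id=NULL are kept.
  - employee 1 (Xander): manager_id=NULL -> NULL
  - employee 2 (Hank): manager_id=1 -> Xander
  - employee 3 (Frank): manager_id=1 -> Xander
  - employee 4 (Olivia): manager_id=3 -> Frank
  - employee 5 (Ivan): manager_id=1 -> Xander
  - employee 6 (Julia): manager_id=NULL -> NULL
  - employee 7 (Nate): manager_id=5 -> Ivan

SQL:
SELECT a.name AS item, b.name AS manager
FROM employees a
LEFT JOIN employees b ON a.manager_id = b.id

Result:
item   | manager
-------+--------
Xander | NULL   
Hank   | Xander 
Frank  | Xander 
Olivia | Frank  
Ivan   | Xander 
Julia  | NULL   
Nate   | Ivan   


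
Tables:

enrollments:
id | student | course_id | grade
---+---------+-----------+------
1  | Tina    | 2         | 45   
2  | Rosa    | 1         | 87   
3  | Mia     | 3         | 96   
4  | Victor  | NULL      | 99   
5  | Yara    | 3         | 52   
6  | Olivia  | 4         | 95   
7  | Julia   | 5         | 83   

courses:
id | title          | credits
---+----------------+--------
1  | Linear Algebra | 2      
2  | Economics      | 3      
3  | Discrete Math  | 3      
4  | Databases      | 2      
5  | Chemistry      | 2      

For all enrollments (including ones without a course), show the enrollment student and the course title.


LEFT JOIN keeps every row from enrollments (the left table); where course_id has no match in courses, the course columns become NULL. Walk through each enrollment:
  - enrollment 1 (Tina): course_id=2 -> matches Economics
  - enrollment 2 (Rosa): course_id=1 -> matches Linear Algebra
  - enrollment 3 (Mia): course_id=3 -> matches Discrete Math
  - enrollment 4 (Victor): course_id=NULL, no match -> kept with NULL
  - enrollment 5 (Yara): course_id=3 -> matches Discrete Math
  - enrollment 6 (Olivia): course_id=4 -> matches Databases
  - enrollment 7 (Julia): course_id=5 -> matches Chemistry
All 7 rows appear; 1 has NULL course.

SQL:
SELECT a.student, b.title AS course
FROM enrollments a
LEFT JOIN courses b ON a.course_id = b.id

Result:
student | course        
--------+---------------
Tina    | Economics     
Rosa    | Linear Algebra
Mia     | Discrete Math 
Victor  | NULL          
Yara    | Discrete Math 
Olivia  | Databases     
Julia   | Chemistry     


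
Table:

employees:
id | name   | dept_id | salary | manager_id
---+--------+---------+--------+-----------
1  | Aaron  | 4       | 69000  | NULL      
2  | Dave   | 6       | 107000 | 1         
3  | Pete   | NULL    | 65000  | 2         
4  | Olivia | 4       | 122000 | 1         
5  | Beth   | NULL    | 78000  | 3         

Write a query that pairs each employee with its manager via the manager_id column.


This is a self-join: employees is joined to a second copy of itself, matching each row's manager_id to another row's id. Use LEFT JOIN so rows with manager_id=NULL are kept.
  - employee 1 (Aaron): manager_id=NULL -> NULL
  - employee 2 (Dave): manager_id=1 -> Aaron
  - employee 3 (Pete): manager_id=2 -> Dave
  - employee 4 (Olivia): manager_id=1 -> Aaron
  - employee 5 (Beth): manager_id=3 -> Pete

SQL:
SELECT a.name AS item, b.name AS manager
FROM employees a
LEFT JOIN employees b ON a.manager_id = b.id

Result:
item   | manager
-------+--------
Aaron  | NULL   
Dave   | Aaron  
Pete   | Dave   
Olivia | Aaron  
Beth   | Pete   


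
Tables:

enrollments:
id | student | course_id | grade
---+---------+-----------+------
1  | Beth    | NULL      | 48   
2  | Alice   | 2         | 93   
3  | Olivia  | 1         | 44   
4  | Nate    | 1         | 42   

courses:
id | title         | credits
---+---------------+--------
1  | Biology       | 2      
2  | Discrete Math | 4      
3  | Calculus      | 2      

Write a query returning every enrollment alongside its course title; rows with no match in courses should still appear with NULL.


LEFT JOIN keeps every row from enrollments (the left table); where course_id has no match in courses, the course columns become NULL. Walk through each enrollment:
  - enrollment 1 (Beth): course_id=NULL, no match -> kept with NULL
  - enrollment 2 (Alice): course_id=2 -> matches Discrete Math
  - enrollment 3 (Olivia): course_id=1 -> matches Biology
  - enrollment 4 (Nate): course_id=1 -> matches Biology
All 4 rows appear; 1 has NULL course.

SQL:
SELECT a.student, b.title AS course
FROM enrollments a
LEFT JOIN courses b ON a.course_id = b.id

Result:
student | course       
--------+--------------
Beth    | NULL         
Alice   | Discrete Math
Olivia  | Biology      
Nate    | Biology      


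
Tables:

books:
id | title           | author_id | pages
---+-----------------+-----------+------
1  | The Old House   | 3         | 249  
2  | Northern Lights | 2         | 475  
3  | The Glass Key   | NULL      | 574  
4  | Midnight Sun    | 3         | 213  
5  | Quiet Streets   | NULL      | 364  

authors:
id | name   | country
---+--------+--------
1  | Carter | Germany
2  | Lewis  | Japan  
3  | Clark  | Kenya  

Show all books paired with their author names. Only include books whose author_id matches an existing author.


INNER JOIN keeps only books rows whose author_id matches an id in authors. Walk through each book:
  - book 1 (The Old House): author_id=3 -> matches Clark
  - book 2 (Northern Lights): author_id=2 -> matches Lewis
  - book 3 (The Glass Key): author_id=NULL, no match -> dropped
  - book 4 (Midnight Sun): author_id=3 -> matches Clark
  - book 5 (Quiet Streets): author_id=NULL, no match -> dropped
So 2 of 5 rows are dropped.

SQL:
SELECT a.title, b.name AS author
FROM books a
INNER JOIN authors b ON a.author_id = b.id

Result:
title           | author
----------------+-------
The Old House   | Clark 
Northern Lights | Lewis 
Midnight Sun    | Clark 


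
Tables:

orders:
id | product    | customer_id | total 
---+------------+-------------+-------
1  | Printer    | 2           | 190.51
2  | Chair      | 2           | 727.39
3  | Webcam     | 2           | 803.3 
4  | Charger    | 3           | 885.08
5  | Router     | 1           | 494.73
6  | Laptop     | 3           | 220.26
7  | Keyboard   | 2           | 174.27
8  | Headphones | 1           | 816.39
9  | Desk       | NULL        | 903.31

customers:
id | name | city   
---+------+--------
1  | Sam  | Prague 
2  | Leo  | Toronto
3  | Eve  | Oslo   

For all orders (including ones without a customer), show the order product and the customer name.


LEFT JOIN keeps every row from orders (the left table); where customer_id has no match in customers, the customer columns become NULL. Walk through each order:
  - order 1 (Printer): customer_id=2 -> matches Leo
  - order 2 (Chair): customer_id=2 -> matches Leo
  - order 3 (Webcam): customer_id=2 -> matches Leo
  - order 4 (Charger): customer_id=3 -> matches Eve
  - order 5 (Router): customer_id=1 -> matches Sam
  - order 6 (Laptop): customer_id=3 -> matches Eve
  - order 7 (Keyboard): customer_id=2 -> matches Leo
  - order 8 (Headphones): customer_id=1 -> matches Sam
  - order 9 (Desk): customer_id=NULL, no match -> kept with NULL
All 9 rows appear; 1 has NULL customer.

SQL:
SELECT a.product, b.name AS customer
FROM orders a
LEFT JOIN customers b ON a.customer_id = b.id

Result:
product    | customer
-----------+---------
Printer    | Leo     
Chair      | Leo     
Webcam     | Leo     
Charger    | Eve     
Router     | Sam     
Laptop     | Eve     
Keyboard   | Leo     
Headphones | Sam     
Desk       | NULL    


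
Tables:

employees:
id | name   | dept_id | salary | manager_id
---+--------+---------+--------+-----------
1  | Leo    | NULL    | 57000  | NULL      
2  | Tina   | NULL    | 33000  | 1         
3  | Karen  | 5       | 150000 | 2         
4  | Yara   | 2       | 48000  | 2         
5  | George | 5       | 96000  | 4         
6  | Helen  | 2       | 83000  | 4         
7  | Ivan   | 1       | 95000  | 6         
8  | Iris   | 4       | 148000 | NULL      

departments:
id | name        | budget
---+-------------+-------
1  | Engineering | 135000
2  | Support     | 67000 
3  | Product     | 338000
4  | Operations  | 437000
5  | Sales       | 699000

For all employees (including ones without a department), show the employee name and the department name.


LEFT JOIN keeps every row from employees (the left table); where dept_id has no match in departments, the department columns become NULL. Walk through each employee:
  - employee 1 (Leo): dept_id=NULL, no match -> kept with NULL
  - employee 2 (Tina): dept_id=NULL, no match -> kept with NULL
  - employee 3 (Karen): dept_id=5 -> matches Sales
  - employee 4 (Yara): dept_id=2 -> matches Support
  - employee 5 (George): dept_id=5 -> matches Sales
  - employee 6 (Helen): dept_id=2 -> matches Support
  - employee 7 (Ivan): dept_id=1 -> matches Engineering
  - employee 8 (Iris): dept_id=4 -> matches Operations
All 8 rows appear; 2 have NULL department.

SQL:
SELECT a.name, b.name AS department
FROM employees a
LEFT JOIN departments b ON a.dept_id = b.id

Result:
name   | department 
-------+------------
Leo    | NULL       
Tina   | NULL       
Karen  | Sales      
Yara   | Support    
George | Sales      
Helen  | Support    
Ivan   | Engineering
Iris   | Operations 


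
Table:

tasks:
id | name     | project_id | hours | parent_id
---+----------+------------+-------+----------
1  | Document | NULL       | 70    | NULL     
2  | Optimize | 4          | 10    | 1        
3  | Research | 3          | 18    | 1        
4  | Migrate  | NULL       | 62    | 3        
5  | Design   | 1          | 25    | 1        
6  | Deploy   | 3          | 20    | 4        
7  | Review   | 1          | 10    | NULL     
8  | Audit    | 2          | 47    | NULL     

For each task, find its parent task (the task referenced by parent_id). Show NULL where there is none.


This is a self-join: tasks is joined to a second copy of itself, matching each row's parent_id to another row's id. Use LEFT JOIN so rows with parent_id=NULL are kept.
  - task 1 (Document): parent_id=NULL -> NULL
  - task 2 (Optimize): parent_id=1 -> Document
  - task 3 (Research): parent_id=1 -> Document
  - task 4 (Migrate): parent_id=3 -> Research
  - task 5 (Design): parent_id=1 -> Document
  - task 6 (Deploy): parent_id=4 -> Migrate
  - task 7 (Review): parent_id=NULL -> NULL
  - task 8 (Audit): parent_id=NULL -> NULL

SQL:
SELECT a.name AS item, b.name AS parent
FROM tasks a
LEFT JOIN tasks b ON a.parent_id = b.id

Result:
item     | parent  
---------+---------
Document | NULL    
Optimize | Document
Research | Document
Migrate  | Research
Design   | Document
Deploy   | Migrate 
Review   | NULL    
Audit    | NULL    


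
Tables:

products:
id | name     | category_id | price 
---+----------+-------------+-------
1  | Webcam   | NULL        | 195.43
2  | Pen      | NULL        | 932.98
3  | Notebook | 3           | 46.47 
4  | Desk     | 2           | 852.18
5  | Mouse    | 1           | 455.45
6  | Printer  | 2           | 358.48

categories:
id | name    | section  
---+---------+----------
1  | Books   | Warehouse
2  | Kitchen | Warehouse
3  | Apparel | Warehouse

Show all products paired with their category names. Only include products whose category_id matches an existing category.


INNER JOIN keeps only products rows whose category_id matches an id in categories. Walk through each product:
  - product 1 (Webcam): category_id=NULL, no match -> dropped
  - product 2 (Pen): category_id=NULL, no match -> dropped
  - product 3 (Notebook): category_id=3 -> matches Apparel
  - product 4 (Desk): category_id=2 -> matches Kitchen
  - product 5 (Mouse): category_id=1 -> matches Books
  - product 6 (Printer): category_id=2 -> matches Kitchen
So 2 of 6 rows are dropped.

SQL:
SELECT a.name, b.name AS category
FROM products a
INNER JOIN categories b ON a.category_id = b.id

Result:
name     | category
---------+---------
Notebook | Apparel 
Desk     | Kitchen 
Mouse    | Books   
Printer  | Kitchen 


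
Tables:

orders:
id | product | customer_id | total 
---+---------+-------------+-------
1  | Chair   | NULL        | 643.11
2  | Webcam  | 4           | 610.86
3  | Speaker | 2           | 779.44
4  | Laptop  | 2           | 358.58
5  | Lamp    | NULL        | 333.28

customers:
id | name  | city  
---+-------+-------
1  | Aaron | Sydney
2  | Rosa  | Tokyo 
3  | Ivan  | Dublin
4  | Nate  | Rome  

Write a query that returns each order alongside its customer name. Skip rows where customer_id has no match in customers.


INNER JOIN keeps only orders rows whose customer_id matches an id in customers. Walk through each order:
  - order 1 (Chair): customer_id=NULL, no match -> dropped
  - order 2 (Webcam): customer_id=4 -> matches Nate
  - order 3 (Speaker): customer_id=2 -> matches Rosa
  - order 4 (Laptop): customer_id=2 -> matches Rosa
  - order 5 (Lamp): customer_id=NULL, no match -> dropped
So 2 of 5 rows are dropped.

SQL:
SELECT a.product, b.name AS customer
FROM orders a
INNER JOIN customers b ON a.customer_id = b.id

Result:
product | customer
--------+---------
Webcam  | Nate    
Speaker | Rosa    
Laptop  | Rosa    


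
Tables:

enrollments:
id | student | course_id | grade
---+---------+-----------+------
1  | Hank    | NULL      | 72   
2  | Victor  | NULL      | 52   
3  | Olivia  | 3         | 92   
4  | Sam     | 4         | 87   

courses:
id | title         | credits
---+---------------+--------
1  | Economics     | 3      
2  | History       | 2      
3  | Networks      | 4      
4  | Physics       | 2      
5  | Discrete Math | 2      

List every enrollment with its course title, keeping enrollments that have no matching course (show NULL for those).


LEFT JOIN keeps every row from enrollments (the left table); where course_id has no match in courses, the course columns become NULL. Walk through each enrollment:
  - enrollment 1 (Hank): course_id=NULL, no match -> kept with NULL
  - enrollment 2 (Victor): course_id=NULL, no match -> kept with NULL
  - enrollment 3 (Olivia): course_id=3 -> matches Networks
  - enrollment 4 (Sam): course_id=4 -> matches Physics
All 4 rows appear; 2 have NULL course.

SQL:
SELECT a.student, b.title AS course
FROM enrollments a
LEFT JOIN courses b ON a.course_id = b.id

Result:
student | course  
--------+---------
Hank    | NULL    
Victor  | NULL    
Olivia  | Networks
Sam     | Physics 


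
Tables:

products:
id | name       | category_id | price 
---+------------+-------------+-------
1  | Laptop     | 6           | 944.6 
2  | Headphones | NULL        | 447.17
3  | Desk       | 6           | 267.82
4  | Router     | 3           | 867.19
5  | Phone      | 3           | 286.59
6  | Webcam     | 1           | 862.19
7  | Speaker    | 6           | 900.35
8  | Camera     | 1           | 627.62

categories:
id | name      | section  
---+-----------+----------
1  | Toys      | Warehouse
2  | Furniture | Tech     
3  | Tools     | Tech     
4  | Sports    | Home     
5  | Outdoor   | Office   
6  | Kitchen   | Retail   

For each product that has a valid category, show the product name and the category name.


INNER JOIN keeps only products rows whose category_id matches an id in categories. Walk through each product:
  - product 1 (Laptop): category_id=6 -> matches Kitchen
  - product 2 (Headphones): category_id=NULL, no match -> dropped
  - product 3 (Desk): category_id=6 -> matches Kitchen
  - product 4 (Router): category_id=3 -> matches Tools
  - product 5 (Phone): category_id=3 -> matches Tools
  - product 6 (Webcam): category_id=1 -> matches Toys
  - product 7 (Speaker): category_id=6 -> matches Kitchen
  - product 8 (Camera): category_id=1 -> matches Toys
So 1 of 8 rows is dropped.

SQL:
SELECT a.name, b.name AS category
FROM products a
INNER JOIN categories b ON a.category_id = b.id

Result:
name    | category
--------+---------
Laptop  | Kitchen 
Desk    | Kitchen 
Router  | Tools   
Phone   | Tools   
Webcam  | Toys    
Speaker | Kitchen 
Camera  | Toys    


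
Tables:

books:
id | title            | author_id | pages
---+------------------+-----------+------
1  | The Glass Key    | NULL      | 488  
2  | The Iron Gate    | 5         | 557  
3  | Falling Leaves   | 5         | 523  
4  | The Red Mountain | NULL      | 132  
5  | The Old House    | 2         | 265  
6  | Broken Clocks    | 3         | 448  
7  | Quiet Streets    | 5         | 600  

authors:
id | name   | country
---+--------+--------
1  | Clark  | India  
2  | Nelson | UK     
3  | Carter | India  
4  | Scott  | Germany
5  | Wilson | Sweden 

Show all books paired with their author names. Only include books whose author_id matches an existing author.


INNER JOIN keeps only books rows whose author_id matches an id in authors. Walk through each book:
  - book 1 (The Glass Key): author_id=NULL, no match -> dropped
  - book 2 (The Iron Gate): author_id=5 -> matches Wilson
  - book 3 (Falling Leaves): author_id=5 -> matches Wilson
  - book 4 (The Red Mountain): author_id=NULL, no match -> dropped
  - book 5 (The Old House): author_id=2 -> matches Nelson
  - book 6 (Broken Clocks): author_id=3 -> matches Carter
  - book 7 (Quiet Streets): author_id=5 -> matches Wilson
So 2 of 7 rows are dropped.

SQL:
SELECT a.title, b.name AS author
FROM books a
INNER JOIN authors b ON a.author_id = b.id

Result:
title          | author
---------------+-------
The Iron Gate  | Wilson
Falling Leaves | Wilson
The Old House  | Nelson
Broken Clocks  | Carter
Quiet Streets  | Wilson


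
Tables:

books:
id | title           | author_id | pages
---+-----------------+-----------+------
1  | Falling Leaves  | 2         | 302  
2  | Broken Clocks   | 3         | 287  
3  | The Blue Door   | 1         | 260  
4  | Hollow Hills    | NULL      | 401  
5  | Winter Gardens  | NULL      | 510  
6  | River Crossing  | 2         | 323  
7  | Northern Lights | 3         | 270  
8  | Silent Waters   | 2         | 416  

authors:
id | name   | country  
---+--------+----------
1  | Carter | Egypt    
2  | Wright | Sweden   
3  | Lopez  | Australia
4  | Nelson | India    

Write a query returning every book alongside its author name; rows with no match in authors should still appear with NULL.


LEFT JOIN keeps every row from books (the left table); where author_id has no match in authors, the author columns become NULL. Walk through each book:
  - book 1 (Falling Leaves): author_id=2 -> matches Wright
  - book 2 (Broken Clocks): author_id=3 -> matches Lopez
  - book 3 (The Blue Door): author_id=1 -> matches Carter
  - book 4 (Hollow Hills): author_id=NULL, no match -> kept with NULL
  - book 5 (Winter Gardens): author_id=NULL, no match -> kept with NULL
  - book 6 (River Crossing): author_id=2 -> matches Wright
  - book 7 (Northern Lights): author_id=3 -> matches Lopez
  - book 8 (Silent Waters): author_id=2 -> matches Wright
All 8 rows appear; 2 have NULL author.

SQL:
SELECT a.title, b.name AS author
FROM books a
LEFT JOIN authors b ON a.author_id = b.id

Result:
title           | author
----------------+-------
Falling Leaves  | Wright
Broken Clocks   | Lopez 
The Blue Door   | Carter
Hollow Hills    | NULL  
Winter Gardens  | NULL  
River Crossing  | Wright
Northern Lights | Lopez 
Silent Waters   | Wright


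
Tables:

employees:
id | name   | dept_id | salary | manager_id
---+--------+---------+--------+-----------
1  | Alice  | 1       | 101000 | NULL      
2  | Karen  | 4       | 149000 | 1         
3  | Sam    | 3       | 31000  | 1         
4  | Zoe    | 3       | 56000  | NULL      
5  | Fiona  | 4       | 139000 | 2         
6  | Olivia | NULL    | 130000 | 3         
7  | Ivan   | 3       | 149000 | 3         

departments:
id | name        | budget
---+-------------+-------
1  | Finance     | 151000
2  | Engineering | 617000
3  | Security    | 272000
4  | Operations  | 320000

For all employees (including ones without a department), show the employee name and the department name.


LEFT JOIN keeps every row from employees (the left table); where dept_id has no match in departments, the department columns become NULL. Walk through each employee:
  - employee 1 (Alice): dept_id=1 -> matches Finance
  - employee 2 (Karen): dept_id=4 -> matches Operations
  - employee 3 (Sam): dept_id=3 -> matches Security
  - employee 4 (Zoe): dept_id=3 -> matches Security
  - employee 5 (Fiona): dept_id=4 -> matches Operations
  - employee 6 (Olivia): dept_id=NULL, no match -> kept with NULL
  - employee 7 (Ivan): dept_id=3 -> matches Security
All 7 rows appear; 1 has NULL department.

SQL:
SELECT a.name, b.name AS department
FROM employees a
LEFT JOIN departments b ON a.dept_id = b.id

Result:
name   | department
-------+-----------
Alice  | Finance   
Karen  | Operations
Sam    | Security  
Zoe    | Security  
Fiona  | Operations
Olivia | NULL      
Ivan   | Security  


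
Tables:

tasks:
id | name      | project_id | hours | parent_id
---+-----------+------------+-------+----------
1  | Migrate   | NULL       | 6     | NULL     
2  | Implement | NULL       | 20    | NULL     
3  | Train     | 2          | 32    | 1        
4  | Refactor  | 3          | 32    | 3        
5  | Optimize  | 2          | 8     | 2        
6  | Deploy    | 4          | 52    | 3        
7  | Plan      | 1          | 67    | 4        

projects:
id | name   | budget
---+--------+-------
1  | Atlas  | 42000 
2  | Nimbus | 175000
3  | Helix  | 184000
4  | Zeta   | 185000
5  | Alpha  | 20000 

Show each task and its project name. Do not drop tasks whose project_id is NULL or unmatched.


LEFT JOIN keeps every row from tasks (the left table); where project_id has no match in projects, the project columns become NULL. Walk through each task:
  - task 1 (Migrate): project_id=NULL, no match -> kept with NULL
  - task 2 (Implement): project_id=NULL, no match -> kept with NULL
  - task 3 (Train): project_id=2 -> matches Nimbus
  - task 4 (Refactor): project_id=3 -> matches Helix
  - task 5 (Optimize): project_id=2 -> matches Nimbus
  - task 6 (Deploy): project_id=4 -> matches Zeta
  - task 7 (Plan): project_id=1 -> matches Atlas
All 7 rows appear; 2 have NULL project.

SQL:
SELECT a.name, b.name AS project
FROM tasks a
LEFT JOIN projects b ON a.project_id = b.id

Result:
name      | project
----------+--------
Migrate   | NULL   
Implement | NULL   
Train     | Nimbus 
Refactor  | Helix  
Optimize  | Nimbus 
Deploy    | Zeta   
Plan      | Atlas  


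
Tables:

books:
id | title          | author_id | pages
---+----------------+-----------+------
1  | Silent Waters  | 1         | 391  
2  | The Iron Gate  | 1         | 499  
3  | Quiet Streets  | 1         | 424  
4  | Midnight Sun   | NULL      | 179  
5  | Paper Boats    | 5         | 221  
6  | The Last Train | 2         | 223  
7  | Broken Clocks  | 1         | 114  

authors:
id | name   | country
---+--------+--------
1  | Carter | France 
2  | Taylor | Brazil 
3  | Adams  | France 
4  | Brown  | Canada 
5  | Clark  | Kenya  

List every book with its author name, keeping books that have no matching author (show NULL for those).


LEFT JOIN keeps every row from books (the left table); where author_id has no match in authors, the author columns become NULL. Walk through each book:
  - book 1 (Silent Waters): author_id=1 -> matches Carter
  - book 2 (The Iron Gate): author_id=1 -> matches Carter
  - book 3 (Quiet Streets): author_id=1 -> matches Carter
  - book 4 (Midnight Sun): author_id=NULL, no match -> kept with NULL
  - book 5 (Paper Boats): author_id=5 -> matches Clark
  - book 6 (The Last Train): author_id=2 -> matches Taylor
  - book 7 (Broken Clocks): author_id=1 -> matches Carter
All 7 rows appear; 1 has NULL author.

SQL:
SELECT a.title, b.name AS author
FROM books a
LEFT JOIN authors b ON a.author_id = b.id

Result:
title          | author
---------------+-------
Silent Waters  | Carter
The Iron Gate  | Carter
Quiet Streets  | Carter
Midnight Sun   | NULL  
Paper Boats    | Clark 
The Last Train | Taylor
Broken Clocks  | Carter


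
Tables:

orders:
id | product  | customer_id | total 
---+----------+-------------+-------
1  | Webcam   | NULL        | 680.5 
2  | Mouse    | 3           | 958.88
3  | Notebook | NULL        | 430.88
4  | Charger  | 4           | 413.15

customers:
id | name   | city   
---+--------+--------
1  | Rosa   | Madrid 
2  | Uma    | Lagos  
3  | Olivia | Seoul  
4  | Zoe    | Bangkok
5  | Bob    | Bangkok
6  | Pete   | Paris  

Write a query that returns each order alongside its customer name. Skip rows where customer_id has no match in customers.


INNER JOIN keeps only orders rows whose customer_id matches an id in customers. Walk through each order:
  - order 1 (Webcam): customer_id=NULL, no match -> dropped
  - order 2 (Mouse): customer_id=3 -> matches Olivia
  - order 3 (Notebook): customer_id=NULL, no match -> dropped
  - order 4 (Charger): customer_id=4 -> matches Zoe
So 2 of 4 rows are dropped.

SQL:
SELECT a.product, b.name AS customer
FROM orders a
INNER JOIN customers b ON a.customer_id = b.id

Result:
product | customer
--------+---------
Mouse   | Olivia  
Charger | Zoe     


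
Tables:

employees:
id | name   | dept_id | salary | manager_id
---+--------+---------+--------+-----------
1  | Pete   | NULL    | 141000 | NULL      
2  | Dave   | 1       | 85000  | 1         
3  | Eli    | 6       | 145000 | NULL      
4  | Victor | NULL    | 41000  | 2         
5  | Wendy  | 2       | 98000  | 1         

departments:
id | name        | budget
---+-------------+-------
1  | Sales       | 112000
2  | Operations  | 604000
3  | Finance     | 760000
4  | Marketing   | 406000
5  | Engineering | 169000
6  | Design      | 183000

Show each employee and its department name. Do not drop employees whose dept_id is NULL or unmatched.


LEFT JOIN keeps every row from employees (the left table); where dept_id has no match in departments, the department columns become NULL. Walk through each employee:
  - employee 1 (Pete): dept_id=NULL, no match -> kept with NULL
  - employee 2 (Dave): dept_id=1 -> matches Sales
  - employee 3 (Eli): dept_id=6 -> matches Design
  - employee 4 (Victor): dept_id=NULL, no match -> kept with NULL
  - employee 5 (Wendy): dept_id=2 -> matches Operations
All 5 rows appear; 2 have NULL department.

SQL:
SELECT a.name, b.name AS department
FROM employees a
LEFT JOIN departments b ON a.dept_id = b.id

Result:
name   | department
-------+-----------
Pete   | NULL      
Dave   | Sales     
Eli    | Design    
Victor | NULL      
Wendy  | Operations


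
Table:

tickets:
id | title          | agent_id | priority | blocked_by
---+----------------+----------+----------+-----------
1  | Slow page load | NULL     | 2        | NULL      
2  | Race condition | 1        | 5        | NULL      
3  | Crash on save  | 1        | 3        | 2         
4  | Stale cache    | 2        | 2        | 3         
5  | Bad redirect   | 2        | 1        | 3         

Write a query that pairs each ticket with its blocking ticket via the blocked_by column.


This is a self-join: tickets is joined to a second copy of itself, matching each row's blocked_by to another row's id. Use LEFT JOIN so rows with blocked_by=NULL are kept.
  - ticket 1 (Slow page load): blocked_by=NULL -> NULL
  - ticket 2 (Race condition): blocked_by=NULL -> NULL
  - ticket 3 (Crash on save): blocked_by=2 -> Race condition
  - ticket 4 (Stale cache): blocked_by=3 -> Crash on save
  - ticket 5 (Bad redirect): blocked_by=3 -> Crash on save

SQL:
SELECT a.title AS item, b.title AS blocked_by
FROM tickets a
LEFT JOIN tickets b ON a.blocked_by = b.id

Result:
item           | blocked_by    
---------------+---------------
Slow page load | NULL          
Race condition | NULL          
Crash on save  | Race condition
Stale cache    | Crash on save 
Bad redirect   | Crash on save 


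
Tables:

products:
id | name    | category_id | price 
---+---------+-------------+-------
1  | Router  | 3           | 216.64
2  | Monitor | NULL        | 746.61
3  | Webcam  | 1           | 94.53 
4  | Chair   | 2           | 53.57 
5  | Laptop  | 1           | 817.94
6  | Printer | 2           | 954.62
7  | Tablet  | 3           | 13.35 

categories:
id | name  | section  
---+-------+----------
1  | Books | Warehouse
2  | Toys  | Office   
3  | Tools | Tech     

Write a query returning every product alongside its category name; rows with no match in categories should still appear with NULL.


LEFT JOIN keeps every row from products (the left table); where category_id has no match in categories, the category columns become NULL. Walk through each product:
  - product 1 (Router): category_id=3 -> matches Tools
  - product 2 (Monitor): category_id=NULL, no match -> kept with NULL
  - product 3 (Webcam): category_id=1 -> matches Books
  - product 4 (Chair): category_id=2 -> matches Toys
  - product 5 (Laptop): category_id=1 -> matches Books
  - product 6 (Printer): category_id=2 -> matches Toys
  - product 7 (Tablet): category_id=3 -> matches Tools
All 7 rows appear; 1 has NULL category.

SQL:
SELECT a.name, b.name AS category
FROM products a
LEFT JOIN categories b ON a.category_id = b.id

Result:
name    | category
--------+---------
Router  | Tools   
Monitor | NULL    
Webcam  | Books   
Chair   | Toys    
Laptop  | Books   
Printer | Toys    
Tablet  | Tools   


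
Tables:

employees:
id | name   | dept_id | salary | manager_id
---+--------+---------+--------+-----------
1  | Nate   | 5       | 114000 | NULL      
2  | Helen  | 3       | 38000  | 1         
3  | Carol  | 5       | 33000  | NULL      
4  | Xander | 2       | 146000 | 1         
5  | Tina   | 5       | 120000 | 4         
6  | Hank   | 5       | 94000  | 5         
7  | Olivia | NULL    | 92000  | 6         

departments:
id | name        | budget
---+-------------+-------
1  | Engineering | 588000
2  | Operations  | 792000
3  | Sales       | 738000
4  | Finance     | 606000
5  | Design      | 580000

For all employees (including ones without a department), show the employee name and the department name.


LEFT JOIN keeps every row from employees (the left table); where dept_id has no match in departments, the department columns become NULL. Walk through each employee:
  - employee 1 (Nate): dept_id=5 -> matches Design
  - employee 2 (Helen): dept_id=3 -> matches Sales
  - employee 3 (Carol): dept_id=5 -> matches Design
  - employee 4 (Xander): dept_id=2 -> matches Operations
  - employee 5 (Tina): dept_id=5 -> matches Design
  - employee 6 (Hank): dept_id=5 -> matches Design
  - employee 7 (Olivia): dept_id=NULL, no match -> kept with NULL
All 7 rows appear; 1 has NULL department.

SQL:
SELECT a.name, b.name AS department
FROM employees a
LEFT JOIN departments b ON a.dept_id = b.id

Result:
name   | department
-------+-----------
Nate   | Design    
Helen  | Sales     
Carol  | Design    
Xander | Operations
Tina   | Design    
Hank   | Design    
Olivia | NULL      


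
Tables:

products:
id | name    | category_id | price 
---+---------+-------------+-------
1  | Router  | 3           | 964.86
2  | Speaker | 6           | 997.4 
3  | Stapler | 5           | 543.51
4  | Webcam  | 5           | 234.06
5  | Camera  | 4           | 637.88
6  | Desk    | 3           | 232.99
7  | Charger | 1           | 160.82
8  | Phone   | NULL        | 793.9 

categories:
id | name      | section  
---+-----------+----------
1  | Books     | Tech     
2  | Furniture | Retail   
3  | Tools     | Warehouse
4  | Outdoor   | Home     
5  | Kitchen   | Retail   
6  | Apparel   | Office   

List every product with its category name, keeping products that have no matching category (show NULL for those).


LEFT JOIN keeps every row from products (the left table); where category_id has no match in categories, the category columns become NULL. Walk through each product:
  - product 1 (Router): category_id=3 -> matches Tools
  - product 2 (Speaker): category_id=6 -> matches Apparel
  - product 3 (Stapler): category_id=5 -> matches Kitchen
  - product 4 (Webcam): category_id=5 -> matches Kitchen
  - product 5 (Camera): category_id=4 -> matches Outdoor
  - product 6 (Desk): category_id=3 -> matches Tools
  - product 7 (Charger): category_id=1 -> matches Books
  - product 8 (Phone): category_id=NULL, no match -> kept with NULL
All 8 rows appear; 1 has NULL category.

SQL:
SELECT a.name, b.name AS category
FROM products a
LEFT JOIN categories b ON a.category_id = b.id

Result:
name    | category
--------+---------
Router  | Tools   
Speaker | Apparel 
Stapler | Kitchen 
Webcam  | Kitchen 
Camera  | Outdoor 
Desk    | Tools   
Charger | Books   
Phone   | NULL    
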